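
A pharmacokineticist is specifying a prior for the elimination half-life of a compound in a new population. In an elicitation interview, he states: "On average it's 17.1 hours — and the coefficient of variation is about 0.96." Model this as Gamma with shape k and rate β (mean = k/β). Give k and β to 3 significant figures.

k ≈ 1.09, β ≈ 0.0635

For Gamma(k, rate β): mean = k/β, variance = k/β², so CV = 1/√k.
CV = 0.96, hence k = 1/CV² = 1.09.
Then β = k/mean = 1.09/17.1 = 0.0635.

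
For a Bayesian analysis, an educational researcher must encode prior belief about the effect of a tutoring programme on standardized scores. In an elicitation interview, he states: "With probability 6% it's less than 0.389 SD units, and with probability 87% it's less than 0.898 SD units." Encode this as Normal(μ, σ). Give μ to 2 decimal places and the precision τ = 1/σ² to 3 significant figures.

μ = 0.68, τ = 27.7

For Normal(μ,σ), the p-quantile is μ + z_p·σ. Here z_{0.06} = -1.555, z_{0.87} = 1.126.
So 0.389 = μ − 1.555σ and 0.898 = μ + 1.126σ.
Subtracting: σ = (0.898 − 0.389)/(1.126 − (-1.555)) = 0.19.
Then μ = 0.389 − (-1.555)·0.19 = 0.68.
Precision τ = 1/σ² = 1/0.1898² = 27.7.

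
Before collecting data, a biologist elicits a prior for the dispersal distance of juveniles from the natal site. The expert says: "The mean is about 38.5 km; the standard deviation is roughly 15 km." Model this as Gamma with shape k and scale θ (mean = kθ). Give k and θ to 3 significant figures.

k ≈ 6.59, θ ≈ 5.84

For Gamma(k, scale θ): mean = kθ, variance = kθ², so CV = 1/√k.
CV = SD/mean = 15/38.5 = 0.3896, hence k = 1/CV² = 6.59.
Then θ = mean/k = 38.5/6.59 = 5.84.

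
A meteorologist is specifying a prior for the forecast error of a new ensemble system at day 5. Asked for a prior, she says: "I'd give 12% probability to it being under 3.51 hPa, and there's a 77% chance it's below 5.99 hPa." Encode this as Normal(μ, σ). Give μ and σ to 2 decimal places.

μ = 5.03, σ = 1.30

For Normal(μ,σ), the p-quantile is μ + z_p·σ. Here z_{0.12} = -1.175, z_{0.77} = 0.7388.
So 3.51 = μ − 1.175σ and 5.99 = μ + 0.7388σ.
Subtracting: σ = (5.99 − 3.51)/(0.7388 − (-1.175)) = 1.30.
Then μ = 3.51 − (-1.175)·1.30 = 5.03.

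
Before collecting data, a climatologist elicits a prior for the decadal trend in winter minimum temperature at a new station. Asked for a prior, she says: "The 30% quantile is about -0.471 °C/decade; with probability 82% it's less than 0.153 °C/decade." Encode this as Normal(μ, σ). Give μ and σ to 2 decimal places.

The p-quantile of Normal(μ,σ) is μ + z_p·σ, with z_{0.3} = -0.5244 and z_{0.82} = 0.9154.
Eliminate σ: μ = (z₂·x₁ − z₁·x₂)/(z₂ − z₁) = (0.9154·-0.471 − (-0.5244)·0.153)/1.44 = -0.24.
Then σ = (x₂ − x₁)/(z₂ − z₁) = (0.153 − -0.471)/1.44 = 0.43.

μ = -0.24, σ = 0.43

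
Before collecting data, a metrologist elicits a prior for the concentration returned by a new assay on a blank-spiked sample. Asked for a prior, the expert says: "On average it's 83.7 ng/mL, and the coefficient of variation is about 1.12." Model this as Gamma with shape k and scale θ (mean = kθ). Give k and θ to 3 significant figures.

k ≈ 0.797, θ ≈ 105

For Gamma(k, scale θ): mean = kθ, variance = kθ², so CV = 1/√k.
CV = 1.12, hence k = 1/CV² = 0.797.
Then θ = mean/k = 83.7/0.797 = 105.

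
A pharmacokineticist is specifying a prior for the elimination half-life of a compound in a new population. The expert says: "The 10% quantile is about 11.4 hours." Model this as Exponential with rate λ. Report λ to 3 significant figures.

P(T < 11.4) = 1 − e^(−λ·11.4) = 0.1, so λ = −ln(1−0.1)/11.4 = −ln(0.9)/11.4 = 0.00924.

λ ≈ 0.00924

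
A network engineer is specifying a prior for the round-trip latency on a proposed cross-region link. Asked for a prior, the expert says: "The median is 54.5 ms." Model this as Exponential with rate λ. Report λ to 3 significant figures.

Exponential median = ln 2 / λ, so λ = ln 2 / 54.5 = 0.0127.

λ ≈ 0.0127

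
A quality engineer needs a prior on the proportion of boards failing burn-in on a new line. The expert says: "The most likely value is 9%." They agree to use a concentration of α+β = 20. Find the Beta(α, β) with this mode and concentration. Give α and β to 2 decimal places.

α = 2.62, β = 17.38

For α,β > 1 the Beta mode is (α−1)/(α+β−2). With α+β = 20, the mode is (α−1)/18.
Set (α−1)/18 = 0.09 → α = 1 + 0.09·18 = 2.62.
β = 20 − α = 17.38.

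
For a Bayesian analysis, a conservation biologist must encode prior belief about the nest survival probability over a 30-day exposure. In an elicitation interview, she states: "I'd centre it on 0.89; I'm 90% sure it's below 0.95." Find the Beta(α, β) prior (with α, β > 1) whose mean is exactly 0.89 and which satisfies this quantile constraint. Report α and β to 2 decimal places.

With mean 0.89 fixed, write α = 0.89s, β = 0.11s where s = α+β.
Need P(θ < 0.95) = 0.9 under Beta(0.89s, 0.11s). Normal approximation: (q−m)/√(m(1−m)/s) ≈ z_{0.9} = 1.28, so s ≈ 0.89·0.11·(1.28)²/(0.95−0.89)² = 44.7.
At s = 44.7: P(θ<0.95) ≈ 0.928. Adjusting to match 0.9 gives s ≈ 36.00.
So α = 0.89·36.00 ≈ 32.04, β = 0.11·36.00 ≈ 3.96.

α ≈ 32.04, β ≈ 3.96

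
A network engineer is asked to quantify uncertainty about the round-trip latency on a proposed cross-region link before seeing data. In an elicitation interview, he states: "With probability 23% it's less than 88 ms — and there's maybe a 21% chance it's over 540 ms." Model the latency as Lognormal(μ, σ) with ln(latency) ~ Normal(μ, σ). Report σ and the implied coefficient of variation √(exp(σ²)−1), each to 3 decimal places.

σ ≈ 1.174, CV ≈ 1.723

If T ~ Lognormal(μ,σ) then ln T ~ Normal(μ,σ), so the p-quantile of ln T is μ + z_p·σ.
ln(88) = 4.477 and ln(540) = 6.292; z_{0.23} = -0.7388, z_{0.79} = 0.8064.
σ = (6.292 − 4.477)/(0.8064 − (-0.7388)) = 1.174.
μ = 4.477 − (-0.7388)·1.174 = 5.345.
CV = √(exp(σ²)−1) = √(exp(1.3784)−1) = 1.723.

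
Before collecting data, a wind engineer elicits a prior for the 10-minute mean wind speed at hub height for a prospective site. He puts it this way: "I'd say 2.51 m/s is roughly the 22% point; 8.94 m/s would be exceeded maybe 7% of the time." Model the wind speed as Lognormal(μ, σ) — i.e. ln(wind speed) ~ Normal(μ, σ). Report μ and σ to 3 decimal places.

If T ~ Lognormal(μ,σ) then ln T ~ Normal(μ,σ), so the p-quantile of ln T is μ + z_p·σ.
ln(2.51) = 0.9203 and ln(8.94) = 2.191; z_{0.22} = -0.7722, z_{0.93} = 1.476.
σ = (2.191 − 0.9203)/(1.476 − (-0.7722)) = 0.565.
μ = 0.9203 − (-0.7722)·0.565 = 1.357.

μ ≈ 1.357, σ ≈ 0.565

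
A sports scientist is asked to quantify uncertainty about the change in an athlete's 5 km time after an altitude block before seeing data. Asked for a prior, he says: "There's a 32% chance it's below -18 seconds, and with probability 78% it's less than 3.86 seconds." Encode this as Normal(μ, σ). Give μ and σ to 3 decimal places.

For Normal(μ,σ), the p-quantile is μ + z_p·σ. Here z_{0.32} = -0.4677, z_{0.78} = 0.7722.
So -18 = μ − 0.4677σ and 3.86 = μ + 0.7722σ.
Subtracting: σ = (3.86 − -18)/(0.7722 − (-0.4677)) = 17.631.
Then μ = -18 − (-0.4677)·17.631 = -9.754.

μ = -9.754, σ = 17.631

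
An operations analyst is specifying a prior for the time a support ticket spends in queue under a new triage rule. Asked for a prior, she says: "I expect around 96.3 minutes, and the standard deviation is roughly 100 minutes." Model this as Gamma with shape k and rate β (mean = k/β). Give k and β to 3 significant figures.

k ≈ 0.927, β ≈ 0.00963

For Gamma(k, rate β): mean = k/β, variance = k/β², so CV = 1/√k.
CV = SD/mean = 100/96.3 = 1.038, hence k = 1/CV² = 0.927.
Then β = k/mean = 0.927/96.3 = 0.00963.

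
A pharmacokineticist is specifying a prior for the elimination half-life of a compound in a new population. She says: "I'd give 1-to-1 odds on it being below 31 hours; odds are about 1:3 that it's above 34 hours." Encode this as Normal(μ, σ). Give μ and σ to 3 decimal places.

μ = 31.000, σ = 4.448

For Normal(μ,σ), the p-quantile is μ + z_p·σ. Here z_{0.5} = 0, z_{0.75} = 0.6745.
So 31 = μ + 0σ and 34 = μ + 0.6745σ.
Subtracting: σ = (34 − 31)/(0.6745 − (0)) = 4.448.
Then μ = 31 − (0)·4.448 = 31.000.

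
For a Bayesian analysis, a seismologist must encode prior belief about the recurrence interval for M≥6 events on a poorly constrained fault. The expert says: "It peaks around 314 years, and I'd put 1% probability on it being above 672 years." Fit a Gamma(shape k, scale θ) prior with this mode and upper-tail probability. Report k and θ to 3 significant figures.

Gamma(k,θ) with k>1 has mode (k−1)θ, so θ = 314/(k−1).
Need P(X < 672) = 0.99 with θ tied to k this way. Start at k = 2, θ = 314: P(X<672) ≈ 0.631.
Too low — raise k to concentrate. Iterating converges to k ≈ 9.37.
Then θ = 314/(9.37−1) ≈ 37.5.

k ≈ 9.37, θ ≈ 37.5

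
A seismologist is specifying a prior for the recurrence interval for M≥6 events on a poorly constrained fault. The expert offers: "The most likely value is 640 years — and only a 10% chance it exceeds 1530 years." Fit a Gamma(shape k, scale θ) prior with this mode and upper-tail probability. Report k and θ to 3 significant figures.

k ≈ 3.53, θ ≈ 253

Gamma(k,θ) with k>1 has mode (k−1)θ, so θ = 640/(k−1).
Need P(X < 1530) = 0.9 with θ tied to k this way. Start at k = 2, θ = 640: P(X<1530) ≈ 0.690.
Too low — raise k to concentrate. Iterating converges to k ≈ 3.53.
Then θ = 640/(3.53−1) ≈ 253.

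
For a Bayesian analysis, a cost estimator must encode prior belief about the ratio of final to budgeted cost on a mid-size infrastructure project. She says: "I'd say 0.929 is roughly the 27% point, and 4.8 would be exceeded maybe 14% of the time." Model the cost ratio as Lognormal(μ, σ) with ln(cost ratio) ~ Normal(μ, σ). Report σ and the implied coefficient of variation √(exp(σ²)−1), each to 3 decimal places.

If T ~ Lognormal(μ,σ) then ln T ~ Normal(μ,σ), so the p-quantile of ln T is μ + z_p·σ.
ln(0.929) = -0.07365 and ln(4.8) = 1.569; z_{0.27} = -0.6128, z_{0.86} = 1.08.
σ = (1.569 − -0.07365)/(1.08 − (-0.6128)) = 0.970.
μ = -0.07365 − (-0.6128)·0.970 = 0.521.
CV = √(exp(σ²)−1) = √(exp(0.9408)−1) = 1.250.

σ ≈ 0.970, CV ≈ 1.250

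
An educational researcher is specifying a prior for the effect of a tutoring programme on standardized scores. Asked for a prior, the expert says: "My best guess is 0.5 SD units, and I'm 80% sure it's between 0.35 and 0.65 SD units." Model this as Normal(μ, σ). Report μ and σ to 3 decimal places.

μ = 0.500, σ = 0.117

A symmetric 80% interval runs μ ± z·σ with z = 1.282.
Half-width = 0.15, so σ = 0.15/1.282 = 0.117.
μ is the stated best guess, 0.500.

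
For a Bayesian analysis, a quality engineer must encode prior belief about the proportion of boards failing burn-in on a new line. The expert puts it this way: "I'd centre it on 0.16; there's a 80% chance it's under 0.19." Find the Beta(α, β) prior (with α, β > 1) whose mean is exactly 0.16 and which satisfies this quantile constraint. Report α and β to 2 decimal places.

α ≈ 16.04, β ≈ 84.23

With mean 0.16 fixed, write α = 0.16s, β = 0.84s where s = α+β.
Need P(θ < 0.19) = 0.8 under Beta(0.16s, 0.84s). Normal approximation: (q−m)/√(m(1−m)/s) ≈ z_{0.8} = 0.842, so s ≈ 0.16·0.84·(0.842)²/(0.19−0.16)² = 105.8.
At s = 105.8: P(θ<0.19) ≈ 0.805. Adjusting to match 0.8 gives s ≈ 100.27.
So α = 0.16·100.27 ≈ 16.04, β = 0.84·100.27 ≈ 84.23.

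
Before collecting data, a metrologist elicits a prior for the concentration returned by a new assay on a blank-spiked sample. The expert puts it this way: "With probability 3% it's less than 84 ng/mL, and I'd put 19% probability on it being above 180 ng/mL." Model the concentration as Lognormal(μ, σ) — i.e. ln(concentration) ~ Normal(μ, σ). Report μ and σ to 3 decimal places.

μ ≈ 4.950, σ ≈ 0.276

If T ~ Lognormal(μ,σ) then ln T ~ Normal(μ,σ), so the p-quantile of ln T is μ + z_p·σ.
ln(84) = 4.431 and ln(180) = 5.193; z_{0.03} = -1.881, z_{0.81} = 0.8779.
σ = (5.193 − 4.431)/(0.8779 − (-1.881)) = 0.276.
μ = 4.431 − (-1.881)·0.276 = 4.950.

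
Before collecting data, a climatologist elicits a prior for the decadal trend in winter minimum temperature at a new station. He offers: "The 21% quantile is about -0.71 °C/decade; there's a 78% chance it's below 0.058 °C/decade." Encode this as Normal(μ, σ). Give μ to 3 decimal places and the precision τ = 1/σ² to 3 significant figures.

μ = -0.318, τ = 4.23

The p-quantile of Normal(μ,σ) is μ + z_p·σ, with z_{0.21} = -0.8064 and z_{0.78} = 0.7722.
Eliminate σ: μ = (z₂·x₁ − z₁·x₂)/(z₂ − z₁) = (0.7722·-0.71 − (-0.8064)·0.058)/1.579 = -0.318.
Then σ = (x₂ − x₁)/(z₂ − z₁) = (0.058 − -0.71)/1.579 = 0.487.
Precision τ = 1/σ² = 1/0.4865² = 4.23.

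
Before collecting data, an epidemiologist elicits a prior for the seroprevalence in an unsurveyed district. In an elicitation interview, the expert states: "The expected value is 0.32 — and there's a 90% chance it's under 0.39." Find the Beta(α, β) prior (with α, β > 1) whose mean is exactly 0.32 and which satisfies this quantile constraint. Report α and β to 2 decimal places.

α ≈ 23.89, β ≈ 50.78

With mean 0.32 fixed, write α = 0.32s, β = 0.68s where s = α+β.
Need P(θ < 0.39) = 0.9 under Beta(0.32s, 0.68s). Normal approximation: (q−m)/√(m(1−m)/s) ≈ z_{0.9} = 1.28, so s ≈ 0.32·0.68·(1.28)²/(0.39−0.32)² = 72.9.
At s = 72.9: P(θ<0.39) ≈ 0.897. Adjusting to match 0.9 gives s ≈ 74.67.
So α = 0.32·74.67 ≈ 23.89, β = 0.68·74.67 ≈ 50.78.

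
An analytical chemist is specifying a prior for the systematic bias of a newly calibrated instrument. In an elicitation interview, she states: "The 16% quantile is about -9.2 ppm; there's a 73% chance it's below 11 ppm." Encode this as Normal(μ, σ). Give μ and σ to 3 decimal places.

μ = 3.298, σ = 12.568

The p-quantile of Normal(μ,σ) is μ + z_p·σ, with z_{0.16} = -0.9945 and z_{0.73} = 0.6128.
Eliminate σ: μ = (z₂·x₁ − z₁·x₂)/(z₂ − z₁) = (0.6128·-9.2 − (-0.9945)·11)/1.607 = 3.298.
Then σ = (x₂ − x₁)/(z₂ − z₁) = (11 − -9.2)/1.607 = 12.568.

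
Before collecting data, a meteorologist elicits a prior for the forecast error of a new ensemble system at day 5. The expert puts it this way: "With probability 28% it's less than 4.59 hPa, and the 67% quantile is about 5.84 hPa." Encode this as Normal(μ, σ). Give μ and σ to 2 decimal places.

For Normal(μ,σ), the p-quantile is μ + z_p·σ. Here z_{0.28} = -0.5828, z_{0.67} = 0.4399.
So 4.59 = μ − 0.5828σ and 5.84 = μ + 0.4399σ.
Subtracting: σ = (5.84 − 4.59)/(0.4399 − (-0.5828)) = 1.22.
Then μ = 4.59 − (-0.5828)·1.22 = 5.30.

μ = 5.30, σ = 1.22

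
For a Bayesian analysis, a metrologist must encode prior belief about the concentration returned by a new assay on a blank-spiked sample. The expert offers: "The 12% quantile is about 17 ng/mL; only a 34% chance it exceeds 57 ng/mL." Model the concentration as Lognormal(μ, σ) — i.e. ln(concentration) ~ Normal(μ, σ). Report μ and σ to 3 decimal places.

If T ~ Lognormal(μ,σ) then ln T ~ Normal(μ,σ), so the p-quantile of ln T is μ + z_p·σ.
ln(17) = 2.833 and ln(57) = 4.043; z_{0.12} = -1.175, z_{0.66} = 0.4125.
σ = (4.043 − 2.833)/(0.4125 − (-1.175)) = 0.762.
μ = 2.833 − (-1.175)·0.762 = 3.729.

μ ≈ 3.729, σ ≈ 0.762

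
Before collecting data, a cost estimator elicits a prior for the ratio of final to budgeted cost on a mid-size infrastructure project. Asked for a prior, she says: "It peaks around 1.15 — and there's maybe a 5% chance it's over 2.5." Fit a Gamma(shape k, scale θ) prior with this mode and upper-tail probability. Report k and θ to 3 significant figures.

k ≈ 5.57, θ ≈ 0.252

Gamma(k,θ) with k>1 has mode (k−1)θ, so θ = 1.15/(k−1).
Need P(X < 2.5) = 0.95 with θ tied to k this way. Start at k = 2, θ = 1.15: P(X<2.5) ≈ 0.639.
Too low — raise k to concentrate. Iterating converges to k ≈ 5.57.
Then θ = 1.15/(5.57−1) ≈ 0.252.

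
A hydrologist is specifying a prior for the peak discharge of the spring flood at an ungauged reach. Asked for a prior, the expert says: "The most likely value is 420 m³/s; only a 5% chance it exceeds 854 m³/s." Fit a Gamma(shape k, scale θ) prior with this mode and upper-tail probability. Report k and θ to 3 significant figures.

Gamma(k,θ) with k>1 has mode (k−1)θ, so θ = 420/(k−1).
Need P(X < 854) = 0.95 with θ tied to k this way. Start at k = 2, θ = 420: P(X<854) ≈ 0.603.
Too low — raise k to concentrate. Iterating converges to k ≈ 6.5.
Then θ = 420/(6.5−1) ≈ 76.4.

k ≈ 6.5, θ ≈ 76.4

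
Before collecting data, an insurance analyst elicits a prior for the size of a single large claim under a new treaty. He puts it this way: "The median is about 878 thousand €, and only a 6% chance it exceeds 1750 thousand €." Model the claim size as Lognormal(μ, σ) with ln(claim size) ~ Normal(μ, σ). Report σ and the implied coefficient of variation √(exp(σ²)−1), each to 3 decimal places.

If T ~ Lognormal(μ,σ) then ln T ~ Normal(μ,σ), so the p-quantile of ln T is μ + z_p·σ.
ln(878) = 6.778 and ln(1750) = 7.467; z_{0.5} = 0, z_{0.94} = 1.555.
σ = (7.467 − 6.778)/(1.555 − (0)) = 0.444.
μ = 6.778 − (0)·0.444 = 6.778.
CV = √(exp(σ²)−1) = √(exp(0.1968)−1) = 0.466.

σ ≈ 0.444, CV ≈ 0.466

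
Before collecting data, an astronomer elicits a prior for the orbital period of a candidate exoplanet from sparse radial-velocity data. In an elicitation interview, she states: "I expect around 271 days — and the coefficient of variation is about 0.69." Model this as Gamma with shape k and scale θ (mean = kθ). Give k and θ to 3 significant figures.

For Gamma(k, scale θ): mean = kθ, variance = kθ², so CV = 1/√k.
CV = 0.69, hence k = 1/CV² = 2.1.
Then θ = mean/k = 271/2.1 = 129.

k ≈ 2.1, θ ≈ 129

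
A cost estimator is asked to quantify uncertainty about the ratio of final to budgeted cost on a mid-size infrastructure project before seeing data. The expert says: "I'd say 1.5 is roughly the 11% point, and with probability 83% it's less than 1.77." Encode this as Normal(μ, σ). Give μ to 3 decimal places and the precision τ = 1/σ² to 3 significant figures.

The p-quantile of Normal(μ,σ) is μ + z_p·σ, with z_{0.11} = -1.227 and z_{0.83} = 0.9542.
Eliminate σ: μ = (z₂·x₁ − z₁·x₂)/(z₂ − z₁) = (0.9542·1.5 − (-1.227)·1.77)/2.181 = 1.652.
Then σ = (x₂ − x₁)/(z₂ − z₁) = (1.77 − 1.5)/2.181 = 0.124.
Precision τ = 1/σ² = 1/0.1238² = 65.2.

μ = 1.652, τ = 65.2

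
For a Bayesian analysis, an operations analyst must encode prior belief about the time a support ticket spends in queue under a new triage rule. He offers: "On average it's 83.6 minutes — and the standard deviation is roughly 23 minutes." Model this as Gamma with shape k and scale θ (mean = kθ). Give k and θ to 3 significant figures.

For Gamma(k, scale θ): mean = kθ, variance = kθ², so CV = 1/√k.
CV = SD/mean = 23/83.6 = 0.2751, hence k = 1/CV² = 13.2.
Then θ = mean/k = 83.6/13.2 = 6.33.

k ≈ 13.2, θ ≈ 6.33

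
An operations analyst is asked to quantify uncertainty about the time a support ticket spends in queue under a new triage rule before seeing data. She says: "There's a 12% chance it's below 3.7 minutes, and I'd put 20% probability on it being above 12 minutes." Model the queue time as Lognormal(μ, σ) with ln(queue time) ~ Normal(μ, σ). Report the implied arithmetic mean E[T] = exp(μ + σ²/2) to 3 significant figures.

E[T] ≈ 8.71 minutes

If T ~ Lognormal(μ,σ) then ln T ~ Normal(μ,σ), so the p-quantile of ln T is μ + z_p·σ.
ln(3.7) = 1.308 and ln(12) = 2.485; z_{0.12} = -1.175, z_{0.8} = 0.8416.
σ = (2.485 − 1.308)/(0.8416 − (-1.175)) = 0.583.
μ = 1.308 − (-1.175)·0.583 = 1.994.
E[T] = exp(μ + σ²/2) = exp(1.994 + 0.1702) = 8.71 minutes.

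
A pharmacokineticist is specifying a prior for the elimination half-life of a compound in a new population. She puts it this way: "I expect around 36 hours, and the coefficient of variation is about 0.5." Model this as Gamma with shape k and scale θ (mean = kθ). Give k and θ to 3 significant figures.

For Gamma(k, scale θ): mean = kθ, variance = kθ², so CV = 1/√k.
CV = 0.5, hence k = 1/CV² = 4.
Then θ = mean/k = 36/4 = 9.

k ≈ 4, θ ≈ 9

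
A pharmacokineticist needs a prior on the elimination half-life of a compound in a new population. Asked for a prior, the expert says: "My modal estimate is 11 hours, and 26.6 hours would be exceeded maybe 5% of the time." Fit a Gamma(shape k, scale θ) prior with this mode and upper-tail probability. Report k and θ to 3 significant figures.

Gamma(k,θ) with k>1 has mode (k−1)θ, so θ = 11/(k−1).
Need P(X < 26.6) = 0.95 with θ tied to k this way. Start at k = 2, θ = 11: P(X<26.6) ≈ 0.695.
Too low — raise k to concentrate. Iterating converges to k ≈ 4.5.
Then θ = 11/(4.5−1) ≈ 3.15.

k ≈ 4.5, θ ≈ 3.15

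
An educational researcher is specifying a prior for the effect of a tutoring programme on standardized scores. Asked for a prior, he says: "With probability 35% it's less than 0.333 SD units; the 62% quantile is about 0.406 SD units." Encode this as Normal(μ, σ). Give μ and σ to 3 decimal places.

μ = 0.374, σ = 0.106

The p-quantile of Normal(μ,σ) is μ + z_p·σ, with z_{0.35} = -0.3853 and z_{0.62} = 0.3055.
Eliminate σ: μ = (z₂·x₁ − z₁·x₂)/(z₂ − z₁) = (0.3055·0.333 − (-0.3853)·0.406)/0.6908 = 0.374.
Then σ = (x₂ − x₁)/(z₂ − z₁) = (0.406 − 0.333)/0.6908 = 0.106.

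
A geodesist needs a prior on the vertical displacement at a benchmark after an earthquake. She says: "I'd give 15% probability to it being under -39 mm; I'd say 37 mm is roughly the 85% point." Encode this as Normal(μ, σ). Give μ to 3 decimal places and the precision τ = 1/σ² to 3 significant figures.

The p-quantile of Normal(μ,σ) is μ + z_p·σ, with z_{0.15} = -1.036 and z_{0.85} = 1.036.
Eliminate σ: μ = (z₂·x₁ − z₁·x₂)/(z₂ − z₁) = (1.036·-39 − (-1.036)·37)/2.073 = -1.000.
Then σ = (x₂ − x₁)/(z₂ − z₁) = (37 − -39)/2.073 = 36.664.
Precision τ = 1/σ² = 1/36.66² = 0.000744.

μ = -1.000, τ = 0.000744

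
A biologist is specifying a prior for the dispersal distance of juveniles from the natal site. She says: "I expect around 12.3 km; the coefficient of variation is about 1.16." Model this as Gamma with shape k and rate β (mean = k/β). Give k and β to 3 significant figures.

k ≈ 0.743, β ≈ 0.0604

For Gamma(k, rate β): mean = k/β, variance = k/β², so CV = 1/√k.
CV = 1.16, hence k = 1/CV² = 0.743.
Then β = k/mean = 0.743/12.3 = 0.0604.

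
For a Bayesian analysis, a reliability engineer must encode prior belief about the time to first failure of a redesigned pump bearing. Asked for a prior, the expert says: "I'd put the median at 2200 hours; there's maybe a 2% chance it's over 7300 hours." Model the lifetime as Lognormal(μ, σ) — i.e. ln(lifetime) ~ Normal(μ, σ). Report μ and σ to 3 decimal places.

If T ~ Lognormal(μ,σ) then ln T ~ Normal(μ,σ), so the p-quantile of ln T is μ + z_p·σ.
ln(2200) = 7.696 and ln(7300) = 8.896; z_{0.5} = 0, z_{0.98} = 2.054.
σ = (8.896 − 7.696)/(2.054 − (0)) = 0.584.
μ = 7.696 − (0)·0.584 = 7.696.

μ ≈ 7.696, σ ≈ 0.584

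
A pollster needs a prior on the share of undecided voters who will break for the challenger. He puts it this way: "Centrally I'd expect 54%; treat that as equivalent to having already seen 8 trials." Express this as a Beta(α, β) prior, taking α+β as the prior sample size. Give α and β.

Under the effective-sample-size interpretation, Beta(α, β) has prior mean α/(α+β) and prior sample size α+β.
So α+β = 8 and α/(α+β) = 0.54, giving α = 0.54·8 = 4.32 and β = 8 − 4.32 = 3.68.

α = 4.32, β = 3.68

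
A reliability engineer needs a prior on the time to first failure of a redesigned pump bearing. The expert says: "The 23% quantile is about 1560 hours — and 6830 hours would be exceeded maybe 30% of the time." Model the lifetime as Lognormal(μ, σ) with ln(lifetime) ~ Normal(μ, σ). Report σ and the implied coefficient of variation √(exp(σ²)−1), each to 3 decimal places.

σ ≈ 1.169, CV ≈ 1.709

If T ~ Lognormal(μ,σ) then ln T ~ Normal(μ,σ), so the p-quantile of ln T is μ + z_p·σ.
ln(1560) = 7.352 and ln(6830) = 8.829; z_{0.23} = -0.7388, z_{0.7} = 0.5244.
σ = (8.829 − 7.352)/(0.5244 − (-0.7388)) = 1.169.
μ = 7.352 − (-0.7388)·1.169 = 8.216.
CV = √(exp(σ²)−1) = √(exp(1.3664)−1) = 1.709.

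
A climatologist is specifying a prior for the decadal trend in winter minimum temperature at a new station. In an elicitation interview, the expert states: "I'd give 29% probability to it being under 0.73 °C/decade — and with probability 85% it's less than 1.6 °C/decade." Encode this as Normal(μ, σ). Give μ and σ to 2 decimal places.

The p-quantile of Normal(μ,σ) is μ + z_p·σ, with z_{0.29} = -0.5534 and z_{0.85} = 1.036.
Eliminate σ: μ = (z₂·x₁ − z₁·x₂)/(z₂ − z₁) = (1.036·0.73 − (-0.5534)·1.6)/1.59 = 1.03.
Then σ = (x₂ − x₁)/(z₂ − z₁) = (1.6 − 0.73)/1.59 = 0.55.

μ = 1.03, σ = 0.55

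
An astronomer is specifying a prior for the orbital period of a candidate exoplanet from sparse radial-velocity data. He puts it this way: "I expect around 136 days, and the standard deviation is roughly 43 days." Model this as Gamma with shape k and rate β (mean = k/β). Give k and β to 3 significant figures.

k ≈ 10, β ≈ 0.0736

For Gamma(k, rate β): mean = k/β, variance = k/β², so CV = 1/√k.
CV = SD/mean = 43/136 = 0.3162, hence k = 1/CV² = 10.
Then β = k/mean = 10/136 = 0.0736.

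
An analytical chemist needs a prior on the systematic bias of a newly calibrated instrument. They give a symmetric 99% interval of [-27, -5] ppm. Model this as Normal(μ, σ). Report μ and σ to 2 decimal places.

μ = -16.00, σ = 4.27

A symmetric 99% interval runs μ ± z·σ with z = 2.576.
Half-width = 11, so σ = 11/2.576 = 4.27.
μ is the interval midpoint, -16.00.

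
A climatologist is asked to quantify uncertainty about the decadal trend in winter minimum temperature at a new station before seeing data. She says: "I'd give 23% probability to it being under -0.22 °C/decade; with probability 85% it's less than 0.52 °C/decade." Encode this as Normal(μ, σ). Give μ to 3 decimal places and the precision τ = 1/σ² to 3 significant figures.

μ = 0.088, τ = 5.76

The p-quantile of Normal(μ,σ) is μ + z_p·σ, with z_{0.23} = -0.7388 and z_{0.85} = 1.036.
Eliminate σ: μ = (z₂·x₁ − z₁·x₂)/(z₂ − z₁) = (1.036·-0.22 − (-0.7388)·0.52)/1.775 = 0.088.
Then σ = (x₂ − x₁)/(z₂ − z₁) = (0.52 − -0.22)/1.775 = 0.417.
Precision τ = 1/σ² = 1/0.4168² = 5.76.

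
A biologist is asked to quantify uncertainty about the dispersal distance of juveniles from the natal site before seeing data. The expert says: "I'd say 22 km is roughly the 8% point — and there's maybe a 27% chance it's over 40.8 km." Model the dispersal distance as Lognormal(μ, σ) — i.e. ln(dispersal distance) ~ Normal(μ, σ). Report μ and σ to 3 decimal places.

μ ≈ 3.521, σ ≈ 0.306

If T ~ Lognormal(μ,σ) then ln T ~ Normal(μ,σ), so the p-quantile of ln T is μ + z_p·σ.
ln(22) = 3.091 and ln(40.8) = 3.709; z_{0.08} = -1.405, z_{0.73} = 0.6128.
σ = (3.709 − 3.091)/(0.6128 − (-1.405)) = 0.306.
μ = 3.091 − (-1.405)·0.306 = 3.521.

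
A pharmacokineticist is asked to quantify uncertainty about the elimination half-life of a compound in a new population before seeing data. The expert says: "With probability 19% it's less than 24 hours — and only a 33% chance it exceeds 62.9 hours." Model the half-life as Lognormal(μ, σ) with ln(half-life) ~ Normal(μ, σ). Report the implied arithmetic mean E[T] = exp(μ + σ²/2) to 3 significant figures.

If T ~ Lognormal(μ,σ) then ln T ~ Normal(μ,σ), so the p-quantile of ln T is μ + z_p·σ.
ln(24) = 3.178 and ln(62.9) = 4.142; z_{0.19} = -0.8779, z_{0.67} = 0.4399.
σ = (4.142 − 3.178)/(0.4399 − (-0.8779)) = 0.731.
μ = 3.178 − (-0.8779)·0.731 = 3.820.
E[T] = exp(μ + σ²/2) = exp(3.820 + 0.2673) = 59.6 hours.

E[T] ≈ 59.6 hours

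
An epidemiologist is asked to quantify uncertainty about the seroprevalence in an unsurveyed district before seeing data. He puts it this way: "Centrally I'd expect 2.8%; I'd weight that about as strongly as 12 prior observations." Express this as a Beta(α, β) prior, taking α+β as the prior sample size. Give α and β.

Under the effective-sample-size interpretation, Beta(α, β) has prior mean α/(α+β) and prior sample size α+β.
So α+β = 12 and α/(α+β) = 0.028, giving α = 0.028·12 = 0.336 and β = 12 − 0.336 = 11.664.

α = 0.336, β = 11.664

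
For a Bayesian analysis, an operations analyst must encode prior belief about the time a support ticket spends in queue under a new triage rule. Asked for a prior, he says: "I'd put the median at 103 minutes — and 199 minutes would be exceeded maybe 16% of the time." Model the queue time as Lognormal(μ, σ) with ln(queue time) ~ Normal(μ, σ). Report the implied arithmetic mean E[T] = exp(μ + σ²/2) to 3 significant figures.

If T ~ Lognormal(μ,σ) then ln T ~ Normal(μ,σ), so the p-quantile of ln T is μ + z_p·σ.
ln(103) = 4.635 and ln(199) = 5.293; z_{0.5} = 0, z_{0.84} = 0.9945.
σ = (5.293 − 4.635)/(0.9945 − (0)) = 0.662.
μ = 4.635 − (0)·0.662 = 4.635.
E[T] = exp(μ + σ²/2) = exp(4.635 + 0.2193) = 128 minutes.

E[T] ≈ 128 minutes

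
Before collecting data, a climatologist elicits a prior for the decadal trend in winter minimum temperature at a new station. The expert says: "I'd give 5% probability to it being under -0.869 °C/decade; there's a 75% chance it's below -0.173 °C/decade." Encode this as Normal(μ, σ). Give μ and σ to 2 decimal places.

For Normal(μ,σ), the p-quantile is μ + z_p·σ. Here z_{0.05} = -1.645, z_{0.75} = 0.6745.
So -0.869 = μ − 1.645σ and -0.173 = μ + 0.6745σ.
Subtracting: σ = (-0.173 − -0.869)/(0.6745 − (-1.645)) = 0.30.
Then μ = -0.869 − (-1.645)·0.30 = -0.38.

μ = -0.38, σ = 0.30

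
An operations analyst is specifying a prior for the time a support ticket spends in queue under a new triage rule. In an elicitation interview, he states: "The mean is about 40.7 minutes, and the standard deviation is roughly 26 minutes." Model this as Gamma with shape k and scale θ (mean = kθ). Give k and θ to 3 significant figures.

For Gamma(k, scale θ): mean = kθ, variance = kθ², so CV = 1/√k.
CV = SD/mean = 26/40.7 = 0.6388, hence k = 1/CV² = 2.45.
Then θ = mean/k = 40.7/2.45 = 16.6.

k ≈ 2.45, θ ≈ 16.6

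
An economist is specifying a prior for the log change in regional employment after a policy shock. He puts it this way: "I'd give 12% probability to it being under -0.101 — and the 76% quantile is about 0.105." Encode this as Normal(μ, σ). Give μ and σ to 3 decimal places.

μ = 0.028, σ = 0.109

The p-quantile of Normal(μ,σ) is μ + z_p·σ, with z_{0.12} = -1.175 and z_{0.76} = 0.7063.
Eliminate σ: μ = (z₂·x₁ − z₁·x₂)/(z₂ − z₁) = (0.7063·-0.101 − (-1.175)·0.105)/1.881 = 0.028.
Then σ = (x₂ − x₁)/(z₂ − z₁) = (0.105 − -0.101)/1.881 = 0.109.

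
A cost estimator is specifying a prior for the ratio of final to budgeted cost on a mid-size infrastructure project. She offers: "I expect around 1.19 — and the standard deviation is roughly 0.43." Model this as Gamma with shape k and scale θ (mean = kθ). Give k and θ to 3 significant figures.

k ≈ 7.66, θ ≈ 0.155

For Gamma(k, scale θ): mean = kθ, variance = kθ², so CV = 1/√k.
CV = SD/mean = 0.43/1.19 = 0.3613, hence k = 1/CV² = 7.66.
Then θ = mean/k = 1.19/7.66 = 0.155.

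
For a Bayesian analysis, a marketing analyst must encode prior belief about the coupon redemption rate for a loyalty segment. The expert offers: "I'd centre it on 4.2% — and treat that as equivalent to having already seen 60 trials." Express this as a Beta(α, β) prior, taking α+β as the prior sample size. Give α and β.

α = 2.52, β = 57.48

Under the effective-sample-size interpretation, Beta(α, β) has prior mean α/(α+β) and prior sample size α+β.
So α+β = 60 and α/(α+β) = 0.042, giving α = 0.042·60 = 2.52 and β = 60 − 2.52 = 57.48.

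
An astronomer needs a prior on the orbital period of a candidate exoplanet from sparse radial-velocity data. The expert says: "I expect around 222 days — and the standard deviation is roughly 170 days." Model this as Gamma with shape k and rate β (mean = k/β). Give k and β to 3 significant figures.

k ≈ 1.71, β ≈ 0.00768

For Gamma(k, rate β): mean = k/β, variance = k/β², so CV = 1/√k.
CV = SD/mean = 170/222 = 0.7658, hence k = 1/CV² = 1.71.
Then β = k/mean = 1.71/222 = 0.00768.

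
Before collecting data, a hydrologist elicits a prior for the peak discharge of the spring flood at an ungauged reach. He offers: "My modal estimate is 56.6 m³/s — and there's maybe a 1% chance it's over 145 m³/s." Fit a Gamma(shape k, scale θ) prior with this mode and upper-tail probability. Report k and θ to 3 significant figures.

k ≈ 6.28, θ ≈ 10.7

Gamma(k,θ) with k>1 has mode (k−1)θ, so θ = 56.6/(k−1).
Need P(X < 145) = 0.99 with θ tied to k this way. Start at k = 2, θ = 56.6: P(X<145) ≈ 0.725.
Too low — raise k to concentrate. Iterating converges to k ≈ 6.28.
Then θ = 56.6/(6.28−1) ≈ 10.7.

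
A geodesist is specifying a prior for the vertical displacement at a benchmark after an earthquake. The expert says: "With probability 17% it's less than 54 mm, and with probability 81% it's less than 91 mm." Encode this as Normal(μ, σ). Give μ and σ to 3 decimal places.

For Normal(μ,σ), the p-quantile is μ + z_p·σ. Here z_{0.17} = -0.9542, z_{0.81} = 0.8779.
So 54 = μ − 0.9542σ and 91 = μ + 0.8779σ.
Subtracting: σ = (91 − 54)/(0.8779 − (-0.9542)) = 20.196.
Then μ = 54 − (-0.9542)·20.196 = 73.270.

μ = 73.270, σ = 20.196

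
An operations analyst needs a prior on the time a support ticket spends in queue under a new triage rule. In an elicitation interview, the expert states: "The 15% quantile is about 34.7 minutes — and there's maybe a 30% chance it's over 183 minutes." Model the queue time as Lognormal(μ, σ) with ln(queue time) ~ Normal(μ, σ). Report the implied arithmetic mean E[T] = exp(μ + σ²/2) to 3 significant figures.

E[T] ≈ 185 minutes

If T ~ Lognormal(μ,σ) then ln T ~ Normal(μ,σ), so the p-quantile of ln T is μ + z_p·σ.
ln(34.7) = 3.547 and ln(183) = 5.209; z_{0.15} = -1.036, z_{0.7} = 0.5244.
σ = (5.209 − 3.547)/(0.5244 − (-1.036)) = 1.065.
μ = 3.547 − (-1.036)·1.065 = 4.651.
E[T] = exp(μ + σ²/2) = exp(4.651 + 0.5674) = 185 minutes.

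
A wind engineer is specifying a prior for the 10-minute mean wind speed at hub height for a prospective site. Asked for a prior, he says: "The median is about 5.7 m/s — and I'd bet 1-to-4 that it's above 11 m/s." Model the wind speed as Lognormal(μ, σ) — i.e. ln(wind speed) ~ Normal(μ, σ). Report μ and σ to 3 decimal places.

μ ≈ 1.740, σ ≈ 0.781

If T ~ Lognormal(μ,σ) then ln T ~ Normal(μ,σ), so the p-quantile of ln T is μ + z_p·σ.
ln(5.7) = 1.74 and ln(11) = 2.398; z_{0.5} = 0, z_{0.8} = 0.8416.
σ = (2.398 − 1.74)/(0.8416 − (0)) = 0.781.
μ = 1.74 − (0)·0.781 = 1.740.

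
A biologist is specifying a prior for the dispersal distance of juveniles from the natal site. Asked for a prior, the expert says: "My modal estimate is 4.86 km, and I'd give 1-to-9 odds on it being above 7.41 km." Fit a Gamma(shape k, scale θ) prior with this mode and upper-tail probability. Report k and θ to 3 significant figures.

k ≈ 11.5, θ ≈ 0.464

Gamma(k,θ) with k>1 has mode (k−1)θ, so θ = 4.86/(k−1).
Need P(X < 7.41) = 0.9 with θ tied to k this way. Start at k = 2, θ = 4.86: P(X<7.41) ≈ 0.450.
Too low — raise k to concentrate. Iterating converges to k ≈ 11.5.
Then θ = 4.86/(11.5−1) ≈ 0.464.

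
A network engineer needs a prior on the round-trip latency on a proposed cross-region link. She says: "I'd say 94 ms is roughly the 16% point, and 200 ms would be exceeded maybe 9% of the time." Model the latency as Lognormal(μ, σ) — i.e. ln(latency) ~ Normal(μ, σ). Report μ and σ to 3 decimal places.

If T ~ Lognormal(μ,σ) then ln T ~ Normal(μ,σ), so the p-quantile of ln T is μ + z_p·σ.
ln(94) = 4.543 and ln(200) = 5.298; z_{0.16} = -0.9945, z_{0.91} = 1.341.
σ = (5.298 − 4.543)/(1.341 − (-0.9945)) = 0.323.
μ = 4.543 − (-0.9945)·0.323 = 4.865.

μ ≈ 4.865, σ ≈ 0.323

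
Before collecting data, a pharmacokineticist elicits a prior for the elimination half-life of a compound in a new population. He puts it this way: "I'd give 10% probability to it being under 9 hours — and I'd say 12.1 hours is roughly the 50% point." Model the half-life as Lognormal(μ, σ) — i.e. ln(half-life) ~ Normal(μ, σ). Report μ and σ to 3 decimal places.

μ ≈ 2.493, σ ≈ 0.231

If T ~ Lognormal(μ,σ) then ln T ~ Normal(μ,σ), so the p-quantile of ln T is μ + z_p·σ.
ln(9) = 2.197 and ln(12.1) = 2.493; z_{0.1} = -1.282, z_{0.5} = 0.
σ = (2.493 − 2.197)/(0 − (-1.282)) = 0.231.
μ = 2.197 − (-1.282)·0.231 = 2.493.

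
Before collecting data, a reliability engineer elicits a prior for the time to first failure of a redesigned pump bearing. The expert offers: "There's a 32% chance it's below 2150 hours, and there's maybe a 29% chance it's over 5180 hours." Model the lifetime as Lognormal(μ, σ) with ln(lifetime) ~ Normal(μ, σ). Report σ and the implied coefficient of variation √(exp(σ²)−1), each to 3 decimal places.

σ ≈ 0.861, CV ≈ 1.049

If T ~ Lognormal(μ,σ) then ln T ~ Normal(μ,σ), so the p-quantile of ln T is μ + z_p·σ.
ln(2150) = 7.673 and ln(5180) = 8.553; z_{0.32} = -0.4677, z_{0.71} = 0.5534.
σ = (8.553 − 7.673)/(0.5534 − (-0.4677)) = 0.861.
μ = 7.673 − (-0.4677)·0.861 = 8.076.
CV = √(exp(σ²)−1) = √(exp(0.7416)−1) = 1.049.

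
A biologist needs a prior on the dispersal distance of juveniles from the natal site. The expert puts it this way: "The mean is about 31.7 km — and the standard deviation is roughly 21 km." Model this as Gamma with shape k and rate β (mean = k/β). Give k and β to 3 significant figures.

k ≈ 2.28, β ≈ 0.0719

For Gamma(k, rate β): mean = k/β, variance = k/β², so CV = 1/√k.
CV = SD/mean = 21/31.7 = 0.6625, hence k = 1/CV² = 2.28.
Then β = k/mean = 2.28/31.7 = 0.0719.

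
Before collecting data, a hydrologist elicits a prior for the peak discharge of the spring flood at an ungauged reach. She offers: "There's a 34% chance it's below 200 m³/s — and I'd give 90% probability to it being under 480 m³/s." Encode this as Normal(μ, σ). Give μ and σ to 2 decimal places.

For Normal(μ,σ), the p-quantile is μ + z_p·σ. Here z_{0.34} = -0.4125, z_{0.9} = 1.282.
So 200 = μ − 0.4125σ and 480 = μ + 1.282σ.
Subtracting: σ = (480 − 200)/(1.282 − (-0.4125)) = 165.29.
Then μ = 200 − (-0.4125)·165.29 = 268.18.

μ = 268.18, σ = 165.29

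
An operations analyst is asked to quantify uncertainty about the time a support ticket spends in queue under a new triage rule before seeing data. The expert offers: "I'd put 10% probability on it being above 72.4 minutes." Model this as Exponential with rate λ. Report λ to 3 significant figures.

P(T > 72.4) = e^(−λ·72.4) = 0.1, so λ = −ln(0.1)/72.4 = 0.0318.

λ ≈ 0.0318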